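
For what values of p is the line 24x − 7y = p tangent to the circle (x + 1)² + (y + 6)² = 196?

p = −332 or p = 368

For a tangent, require d(centre, line) = r = 14.
|24·(−1) − 7·(−6) − p| / √625 = 14
|p − (18)| = 14·25, so p = 368 or p = −332.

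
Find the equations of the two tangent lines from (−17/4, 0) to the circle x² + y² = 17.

4x + y = −17 and 4x − y = −17

A line y − (0) = m(x − (−17/4)) is tangent when its distance from (0, 0) is √17:
[m·(17/4) − (0)]² = 17(m² + 1)
m² − 16 = 0, so m = −4 or m = 4.
With m = −4: 4x + y = −17. With m = 4: 4x − y = −17.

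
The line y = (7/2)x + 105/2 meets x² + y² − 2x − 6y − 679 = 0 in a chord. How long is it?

Express y = (105 + 7x)/2 and substitute into the circle:
53x² + 1378x + 7049 = 0  ⟹  x² + 26x + 133 = 0
x = −7 or x = −19, giving (−7, 28) and (−19, −14).
Chord length = distance between (−7, 28) and (−19, −14) = √1908 = 6√53.

6√53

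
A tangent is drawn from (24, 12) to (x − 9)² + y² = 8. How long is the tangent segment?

19

Centre (9, 0), r² = 8. |PO|² = (15)² + (12)² = 369.
By the tangent–radius right angle, tangent length = √(|PO|² − r²) = √361 = 19.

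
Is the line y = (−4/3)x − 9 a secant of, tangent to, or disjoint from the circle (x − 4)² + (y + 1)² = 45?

disjoint

Centre (4, −1), r² = 45. Distance² from centre to line = (40)²/25 = 64.
Since d² > r², the line lies outside the circle.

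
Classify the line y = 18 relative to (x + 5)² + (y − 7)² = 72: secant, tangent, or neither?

d² = (0·(−5) + 1·7 − (18))² = 121; r² = 72.
Since d² > r², the line lies outside the circle.

neither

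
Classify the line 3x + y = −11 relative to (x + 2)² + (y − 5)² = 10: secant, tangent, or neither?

Substituting the line into the circle gives 10x² + 100x + 250 = 0.
Δ = 10000 − 10000 = 0.
A repeated root: the line is tangent.

tangent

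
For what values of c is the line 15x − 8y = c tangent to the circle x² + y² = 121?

Tangency holds when the distance from the centre (0, 0) to the line equals the radius 11:
|15·0 − 8·0 − c| / √289 = 11
|c| = 11·17, so c = 187 or c = −187.

c = −187 or c = 187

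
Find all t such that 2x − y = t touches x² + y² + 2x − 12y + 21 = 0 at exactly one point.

t = −8 ± 4√5

Tangency holds when the distance from the centre (−1, 6) to the line equals the radius 4:
|2·(−1) − 1·6 − t| / √5 = 4
|t − (−8)| = 4√5.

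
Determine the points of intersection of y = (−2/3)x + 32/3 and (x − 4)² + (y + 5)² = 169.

Substitute y = (32 − 2x)/3:
13x² − 260x + 832 = 0  ⟹  x² − 20x + 64 = 0
x = 16 or x = 4, giving (16, 0) and (4, 8).

(4, 8) and (16, 0)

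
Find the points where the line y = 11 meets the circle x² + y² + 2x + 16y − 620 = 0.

(−19, 11) and (17, 11)

Express y = 11 and substitute into the circle:
x² + 2x − 323 = 0
x = 17 or x = −19, giving (17, 11) and (−19, 11).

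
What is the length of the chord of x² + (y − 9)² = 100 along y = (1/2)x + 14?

8√5

The distance from (0, 9) to the line is 10/√5, and r² = 100.
Chord = 2√(r² − d²) = 2·√(80) = 8√5.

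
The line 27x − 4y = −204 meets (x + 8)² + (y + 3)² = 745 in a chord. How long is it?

2√745

From the line, y = (204 + 27x)/4. Substituting:
745x² + 11920x + 35760 = 0  ⟹  x² + 16x + 48 = 0
x = −4 or x = −12, giving (−4, 24) and (−12, −30).
|(−4, 24) − (−12, −30)| = √((8)² + (54)²) = 2√745.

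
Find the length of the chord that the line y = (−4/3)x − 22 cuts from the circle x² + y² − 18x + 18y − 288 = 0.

Express y = (−66 − 4x)/3 and substitute into the circle:
25x² + 150x − 1800 = 0  ⟹  x² + 6x − 72 = 0
x = 6 or x = −12, giving (6, −30) and (−12, −6).
Chord length = distance between (6, −30) and (−12, −6) = √900 = 30.

30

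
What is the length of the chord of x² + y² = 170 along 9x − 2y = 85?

2√85

Centre (0, 0), r² = 170. Perpendicular distance d from centre to line = |−85| / √85 = 85/√85.
Chord = 2√(r² − d²) = 2·√(85) = 2√85.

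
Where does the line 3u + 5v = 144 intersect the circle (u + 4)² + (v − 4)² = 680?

(−2, 30) and (18, 18)

From the line, v = (144 − 3u)/5. Substituting:
34u² − 544u − 1224 = 0  ⟹  u² − 16u − 36 = 0
u = 18 or u = −2, giving (18, 18) and (−2, 30).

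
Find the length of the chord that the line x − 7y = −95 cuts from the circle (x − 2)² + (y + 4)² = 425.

The distance from (2, −4) to the line is 125/√50, and r² = 425.
Half the chord is √(r² − d²) = √(225/2), so the full chord is 15√2.

15√2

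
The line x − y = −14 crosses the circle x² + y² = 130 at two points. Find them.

From the line, y = x + 14. Substituting:
2x² + 28x + 66 = 0  ⟹  x² + 14x + 33 = 0
x = −3 or x = −11, giving (−3, 11) and (−11, 3).

(−11, 3) and (−3, 11)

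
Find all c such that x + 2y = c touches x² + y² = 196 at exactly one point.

c = ±14√5

Tangency holds when the distance from the centre (0, 0) to the line equals the radius 14:
|1·0 + 2·0 − c| / √5 = 14
|c| = 14√5.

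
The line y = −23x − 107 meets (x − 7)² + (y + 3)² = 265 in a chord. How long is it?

Centre (7, −3), r² = 265. Perpendicular distance d from centre to line = |265| / √530 = 265/√530.
Half the chord is √(r² − d²) = √(265/2), so the full chord is √530.

√530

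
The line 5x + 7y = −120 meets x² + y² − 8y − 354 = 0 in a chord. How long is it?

2√74

Centre (0, 4), r² = 370. Perpendicular distance d from centre to line = |148| / √74 = 148/√74.
Half the chord is √(r² − d²) = √(74), so the full chord is 2√74.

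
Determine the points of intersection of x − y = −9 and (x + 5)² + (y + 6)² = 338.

(−22, −13) and (2, 11)

From the line, y = x + 9. Substituting:
2x² + 40x − 88 = 0  ⟹  x² + 20x − 44 = 0
x = 2 or x = −22, giving (2, 11) and (−22, −13).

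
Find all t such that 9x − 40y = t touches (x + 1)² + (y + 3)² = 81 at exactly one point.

Tangency holds when the distance from the centre (−1, −3) to the line equals the radius 9:
|9·(−1) − 40·(−3) − t| / √1681 = 9
|t − (111)| = 9·41, so t = 480 or t = −258.

t = −258 or t = 480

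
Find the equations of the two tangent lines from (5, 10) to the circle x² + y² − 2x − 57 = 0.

Let a tangent through (5, 10) have slope m. Its distance from (1, 0) must equal √58:
(−4m − (−10))² = 58(m² + 1)
21m² + 40m − 21 = 0, so m = −7/3 or m = 3/7.
Through (5, 10) these give 7x + 3y = 65 and 3x − 7y = −55.

7x + 3y = 65 and 3x − 7y = −55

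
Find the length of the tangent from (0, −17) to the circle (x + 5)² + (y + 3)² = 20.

Centre (−5, −3), r² = 20. |PO|² = (5)² + (−14)² = 221.
Power of the point: PT² = |PO|² − r² = 201, so PT = √201.

√201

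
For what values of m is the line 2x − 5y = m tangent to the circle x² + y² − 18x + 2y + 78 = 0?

For a tangent, require d(centre, line) = r = 2.
|2·9 − 5·(−1) − m| / √29 = 2
|m − (23)| = 2√29.

m = 23 ± 2√29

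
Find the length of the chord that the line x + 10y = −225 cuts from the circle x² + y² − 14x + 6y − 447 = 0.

2√101

Centre (7, −3), r² = 505. Perpendicular distance d from centre to line = |202| / √101 = 202/√101.
Half the chord is √(r² − d²) = √(101), so the full chord is 2√101.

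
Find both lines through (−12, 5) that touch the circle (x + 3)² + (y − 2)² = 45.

A line y − (5) = m(x − (−12)) is tangent when its distance from (−3, 2) is 3√5:
(9m − (−3))² = 45(m² + 1)
2m² + 3m − 2 = 0, so m = 1/2 or m = −2.
Through (−12, 5) these give x − 2y = −22 and 2x + y = −19.

x − 2y = −22 and 2x + y = −19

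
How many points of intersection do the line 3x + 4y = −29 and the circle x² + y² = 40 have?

Centre (0, 0), r² = 40. Distance² from centre to line = (29)²/25 = 841/25.
Since d² < r², the line cuts the circle twice.

2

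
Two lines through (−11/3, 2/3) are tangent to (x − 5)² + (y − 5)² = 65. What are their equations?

Let a tangent through (−11/3, 2/3) have slope m. Its distance from (5, 5) must equal √65:
[m·(26/3) − (13/3)]² = 65(m² + 1)
7m² − 52m − 32 = 0, so m = −4/7 or m = 8.
With m = −4/7: 4x + 7y = −10. With m = 8: 8x − y = −30.

4x + 7y = −10 and 8x − y = −30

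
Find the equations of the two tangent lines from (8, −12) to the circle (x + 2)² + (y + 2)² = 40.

Write the tangent as mx − y + (−12 − m·(8)) = 0 and set its distance from the centre to 2√10:
[m·(−10) − (10)]² = 40(m² + 1)
3m² + 10m + 3 = 0, so m = −3 or m = −1/3.
With m = −3: 3x + y = 12. With m = −1/3: x + 3y = −28.

3x + y = 12 and x + 3y = −28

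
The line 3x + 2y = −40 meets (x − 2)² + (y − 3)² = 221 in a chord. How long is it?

2√13

From the line, y = (−40 − 3x)/2. Substituting:
13x² + 260x + 1248 = 0  ⟹  x² + 20x + 96 = 0
x = −8 or x = −12, giving (−8, −8) and (−12, −2).
|(−8, −8) − (−12, −2)| = √((4)² + (−6)²) = 2√13.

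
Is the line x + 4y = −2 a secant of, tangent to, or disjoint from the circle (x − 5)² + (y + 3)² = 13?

Substituting the line into the circle gives 17x² − 180x + 292 = 0.
Δ = 32400 − 19856 = 12544.
Two real roots: the line is a secant.

secant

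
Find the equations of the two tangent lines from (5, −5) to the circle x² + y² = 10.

A line y − (−5) = m(x − (5)) is tangent when its distance from (0, 0) is √10:
(−5m − (5))² = 10(m² + 1)
3m² + 10m + 3 = 0, so m = −1/3 or m = −3.
With m = −1/3: x + 3y = −10. With m = −3: 3x + y = 10.

x + 3y = −10 and 3x + y = 10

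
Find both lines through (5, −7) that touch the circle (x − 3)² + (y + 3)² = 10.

A line y − (−7) = m(x − (5)) is tangent when its distance from (3, −3) is √10:
[m·(−2) − (4)]² = 10(m² + 1)
3m² − 8m − 3 = 0, so m = −1/3 or m = 3.
With m = −1/3: x + 3y = −16. With m = 3: 3x − y = 22.

x + 3y = −16 and 3x − y = 22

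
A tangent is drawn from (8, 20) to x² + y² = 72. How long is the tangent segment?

14√2

With centre O = (0, 0), |OP|² = 464 and r² = 72.
Power of the point: PT² = |PO|² − r² = 392, so PT = 14√2.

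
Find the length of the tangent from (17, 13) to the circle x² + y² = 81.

√377

The centre is (0, 0) and r = 9. The square of the distance from P to the centre is 289 + 169 = 458.
By the tangent–radius right angle, tangent length = √(|PO|² − r²) = √377.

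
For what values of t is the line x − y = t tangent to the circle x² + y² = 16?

Tangency holds when the distance from the centre (0, 0) to the line equals the radius 4:
|1·0 − 1·0 − t| / √2 = 4
|t| = 4√2.

t = ±4√2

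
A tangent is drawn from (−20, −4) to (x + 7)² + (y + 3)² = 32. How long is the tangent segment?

Centre (−7, −3), r² = 32. |PO|² = (−13)² + (−1)² = 170.
The tangent meets the radius at right angles, so tangent² = |PO|² − r² = 170 − 32 = 138.

√138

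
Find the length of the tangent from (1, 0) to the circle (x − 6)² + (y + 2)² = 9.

2√5

With centre O = (6, −2), |OP|² = 29 and r² = 9.
Power of the point: PT² = |PO|² − r² = 20, so PT = 2√5.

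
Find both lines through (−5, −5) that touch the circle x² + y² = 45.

x + 2y = −15 and 2x + y = −15

Write the tangent as mx − y + (−5 − m·(−5)) = 0 and set its distance from the centre to 3√5:
(5m − (5))² = 45(m² + 1)
2m² + 5m + 2 = 0, so m = −1/2 or m = −2.
With m = −1/2: x + 2y = −15. With m = −2: 2x + y = −15.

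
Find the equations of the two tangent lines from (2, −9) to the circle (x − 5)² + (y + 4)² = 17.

4x + y = −1 and x − 4y = 38

A line y − (−9) = m(x − (2)) is tangent when its distance from (5, −4) is √17:
(3m − (5))² = 17(m² + 1)
4m² + 15m − 4 = 0, so m = −4 or m = 1/4.
With m = −4: 4x + y = −1. With m = 1/4: x − 4y = 38.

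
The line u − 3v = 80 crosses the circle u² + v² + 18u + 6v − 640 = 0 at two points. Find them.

Express v = (−80 + u)/3 and substitute into the circle:
10u² + 20u − 800 = 0  ⟹  u² + 2u − 80 = 0
u = 8 or u = −10, giving (8, −24) and (−10, −30).

(−10, −30) and (8, −24)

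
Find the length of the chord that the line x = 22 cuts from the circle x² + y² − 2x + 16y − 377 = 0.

2

The line gives x = 22. Substituting into the circle:
y² + 16y + 63 = 0
y = −7 or y = −9, giving (22, −7) and (22, −9).
|(22, −7) − (22, −9)| = √((0)² + (2)²) = 2.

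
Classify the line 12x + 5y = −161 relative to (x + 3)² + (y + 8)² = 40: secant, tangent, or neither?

neither

Centre (−3, −8), r² = 40. Distance² from centre to line = (85)²/169 = 7225/169.
Since d² > r², the line lies outside the circle.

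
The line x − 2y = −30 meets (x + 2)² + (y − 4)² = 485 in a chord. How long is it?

Express y = (30 + x)/2 and substitute into the circle:
5x² + 60x − 1440 = 0  ⟹  x² + 12x − 288 = 0
x = 12 or x = −24, giving (12, 21) and (−24, 3).
Chord length = distance between (12, 21) and (−24, 3) = √1620 = 18√5.

18√5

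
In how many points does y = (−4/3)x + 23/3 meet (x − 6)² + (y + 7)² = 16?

d² = (4·6 + 3·(−7) − (23))²/25 = 16; r² = 16.
Since d² = r², the line is tangent.

1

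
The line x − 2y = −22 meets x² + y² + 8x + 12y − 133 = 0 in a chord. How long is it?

The distance from (−4, −6) to the line is 30/√5, and r² = 185.
Chord = 2√(r² − d²) = 2·√(5) = 2√5.

2√5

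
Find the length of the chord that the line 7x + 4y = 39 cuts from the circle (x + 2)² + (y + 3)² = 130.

2√65

The distance from (−2, −3) to the line is 65/√65, and r² = 130.
Half the chord is √(r² − d²) = √(65), so the full chord is 2√65.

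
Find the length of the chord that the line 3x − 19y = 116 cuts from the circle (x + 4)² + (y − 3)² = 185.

√370

The distance from (−4, 3) to the line is 185/√370, and r² = 185.
Chord = 2√(r² − d²) = 2·√(185/2) = √370.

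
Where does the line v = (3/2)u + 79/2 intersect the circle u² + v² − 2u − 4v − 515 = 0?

(−21, 8) and (−13, 20)

Substitute v = (79 + 3u)/2:
13u² + 442u + 3549 = 0  ⟹  u² + 34u + 273 = 0
u = −13 or u = −21, giving (−13, 20) and (−21, 8).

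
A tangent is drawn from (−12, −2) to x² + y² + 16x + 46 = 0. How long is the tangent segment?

√2

With centre O = (−8, 0), |OP|² = 20 and r² = 18.
By the tangent–radius right angle, tangent length = √(|PO|² − r²) = √2.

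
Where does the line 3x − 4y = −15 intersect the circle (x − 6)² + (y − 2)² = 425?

(−13, −6) and (19, 18)

Substitute y = (15 + 3x)/4:
25x² − 150x − 6175 = 0  ⟹  x² − 6x − 247 = 0
x = 19 or x = −13, giving (19, 18) and (−13, −6).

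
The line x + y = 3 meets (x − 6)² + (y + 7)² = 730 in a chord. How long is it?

Substitute y = −x + 3:
2x² − 32x − 594 = 0  ⟹  x² − 16x − 297 = 0
x = 27 or x = −11, giving (27, −24) and (−11, 14).
|(27, −24) − (−11, 14)| = √((38)² + (−38)²) = 38√2.

38√2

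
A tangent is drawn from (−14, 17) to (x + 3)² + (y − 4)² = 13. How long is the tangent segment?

√277

The centre is (−3, 4) and r = √13. The square of the distance from P to the centre is 121 + 169 = 290.
Power of the point: PT² = |PO|² − r² = 277, so PT = √277.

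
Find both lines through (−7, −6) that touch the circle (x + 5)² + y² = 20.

Let a tangent through (−7, −6) have slope m. Its distance from (−5, 0) must equal 2√5:
(2m − (6))² = 20(m² + 1)
2m² + 3m − 2 = 0, so m = −2 or m = 1/2.
Through (−7, −6) these give 2x + y = −20 and x − 2y = 5.

2x + y = −20 and x − 2y = 5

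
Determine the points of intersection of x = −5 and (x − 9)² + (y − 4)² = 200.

The line gives x = −5. Substituting into the circle:
y² − 8y + 12 = 0
y = 6 or y = 2, giving (−5, 6) and (−5, 2).

(−5, 2) and (−5, 6)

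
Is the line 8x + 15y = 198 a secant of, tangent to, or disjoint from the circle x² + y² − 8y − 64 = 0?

secant

d² = (8·0 + 15·4 − (198))²/289 = 19044/289; r² = 80.
Since d² < r², the line cuts the circle twice.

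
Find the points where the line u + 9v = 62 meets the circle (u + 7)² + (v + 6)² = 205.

(−10, 8) and (−1, 7)

Substitute v = (62 − u)/9:
82u² + 902u + 820 = 0  ⟹  u² + 11u + 10 = 0
u = −1 or u = −10, giving (−1, 7) and (−10, 8).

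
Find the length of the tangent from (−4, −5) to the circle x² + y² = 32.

3

The centre is (0, 0) and r = 4√2. The square of the distance from P to the centre is 16 + 25 = 41.
The tangent meets the radius at right angles, so tangent² = |PO|² − r² = 41 − 32 = 9.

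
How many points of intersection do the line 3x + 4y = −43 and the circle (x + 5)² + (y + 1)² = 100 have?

Substituting the line into the circle gives 25x² + 394x + 321 = 0.
Δ = 155236 − 32100 = 123136.
Two real roots: the line is a secant.

2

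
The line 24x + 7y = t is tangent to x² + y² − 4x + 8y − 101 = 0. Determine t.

For a tangent, require d(centre, line) = r = 11.
|24·2 + 7·(−4) − t| / √625 = 11
|t − (20)| = 11·25, so t = 295 or t = −255.

t = −255 or t = 295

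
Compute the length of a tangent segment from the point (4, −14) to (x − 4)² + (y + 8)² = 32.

Centre (4, −8), r² = 32. |PO|² = (0)² + (−6)² = 36.
The tangent meets the radius at right angles, so tangent² = |PO|² − r² = 36 − 32 = 4.

2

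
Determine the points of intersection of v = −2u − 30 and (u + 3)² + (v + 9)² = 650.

Express v = −2u − 30 and substitute into the circle:
5u² + 90u − 200 = 0  ⟹  u² + 18u − 40 = 0
u = 2 or u = −20, giving (2, −34) and (−20, 10).

(−20, 10) and (2, −34)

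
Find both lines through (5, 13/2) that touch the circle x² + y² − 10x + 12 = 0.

3x − 2y = 2 and 3x + 2y = 28

Let a tangent through (5, 13/2) have slope m. Its distance from (5, 0) must equal √13:
(0m − (−13/2))² = 13(m² + 1)
4m² − 9 = 0, so m = 3/2 or m = −3/2.
Through (5, 13/2) these give 3x − 2y = 2 and 3x + 2y = 28.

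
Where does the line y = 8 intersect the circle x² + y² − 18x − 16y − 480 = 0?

Express y = 8 and substitute into the circle:
x² − 18x − 544 = 0
x = 34 or x = −16, giving (34, 8) and (−16, 8).

(−16, 8) and (34, 8)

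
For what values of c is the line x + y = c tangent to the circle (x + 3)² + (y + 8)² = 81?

c = −11 ± 9√2

For a tangent, require d(centre, line) = r = 9.
|1·(−3) + 1·(−8) − c| / √2 = 9
|c − (−11)| = 9√2.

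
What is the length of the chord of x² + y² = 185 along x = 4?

26

The distance from (0, 0) to the line is 4, and r² = 185.
Chord = 2√(r² − d²) = 2·√(169) = 26.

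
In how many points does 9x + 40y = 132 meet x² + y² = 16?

d² = (9·0 + 40·0 − (132))²/1681 = 17424/1681; r² = 16.
Since d² < r², the line cuts the circle twice.

2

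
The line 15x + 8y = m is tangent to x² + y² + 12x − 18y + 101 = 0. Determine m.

m = −86 or m = 50

The line touches the circle iff its distance from (−6, 9) is 4:
|15·(−6) + 8·9 − m| / √289 = 4
|m − (−18)| = 4·17, so m = 50 or m = −86.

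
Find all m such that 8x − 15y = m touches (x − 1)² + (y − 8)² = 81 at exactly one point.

Tangency holds when the distance from the centre (1, 8) to the line equals the radius 9:
|8·1 − 15·8 − m| / √289 = 9
|m − (−112)| = 9·17, so m = 41 or m = −265.

m = −265 or m = 41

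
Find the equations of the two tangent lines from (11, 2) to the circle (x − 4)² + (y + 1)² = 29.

Write the tangent as mx − y + (2 − m·(11)) = 0 and set its distance from the centre to √29:
(−7m − (−3))² = 29(m² + 1)
10m² − 21m − 10 = 0, so m = −2/5 or m = 5/2.
With m = −2/5: 2x + 5y = 32. With m = 5/2: 5x − 2y = 51.

2x + 5y = 32 and 5x − 2y = 51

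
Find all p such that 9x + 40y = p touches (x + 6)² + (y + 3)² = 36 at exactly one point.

Tangency holds when the distance from the centre (−6, −3) to the line equals the radius 6:
|9·(−6) + 40·(−3) − p| / √1681 = 6
|p − (−174)| = 6·41, so p = 72 or p = −420.

p = −420 or p = 72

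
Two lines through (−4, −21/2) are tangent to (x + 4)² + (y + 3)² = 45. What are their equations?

A line y − (−21/2) = m(x − (−4)) is tangent when its distance from (−4, −3) is 3√5:
(0m − (15/2))² = 45(m² + 1)
4m² − 1 = 0, so m = 1/2 or m = −1/2.
Through (−4, −21/2) these give x − 2y = 17 and x + 2y = −25.

x − 2y = 17 and x + 2y = −25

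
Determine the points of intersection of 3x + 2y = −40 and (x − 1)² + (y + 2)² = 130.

(−10, −5) and (−6, −11)

Substitute y = (−40 − 3x)/2:
13x² + 208x + 780 = 0  ⟹  x² + 16x + 60 = 0
x = −6 or x = −10, giving (−6, −11) and (−10, −5).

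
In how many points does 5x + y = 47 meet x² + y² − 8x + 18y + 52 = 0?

Centre (4, −9), r² = 45. Distance² from centre to line = (−36)²/26 = 648/13.
Since d² > r², the line lies outside the circle.

0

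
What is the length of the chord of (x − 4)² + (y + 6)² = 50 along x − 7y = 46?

10√2

Centre (4, −6), r² = 50. Perpendicular distance d from centre to line = |0| / √50 = 0/√50.
Half the chord is √(r² − d²) = √(50), so the full chord is 10√2.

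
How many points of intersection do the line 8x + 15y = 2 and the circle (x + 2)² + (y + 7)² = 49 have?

Centre (−2, −7), r² = 49. Distance² from centre to line = (−123)²/289 = 15129/289.
Since d² > r², the line lies outside the circle.

0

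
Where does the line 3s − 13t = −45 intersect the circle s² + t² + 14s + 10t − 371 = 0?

(−28, −3) and (11, 6)

Express t = (45 + 3s)/13 and substitute into the circle:
178s² + 3026s − 54824 = 0  ⟹  s² + 17s − 308 = 0
s = 11 or s = −28, giving (11, 6) and (−28, −3).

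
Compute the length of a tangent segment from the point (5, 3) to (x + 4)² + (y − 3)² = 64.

With centre O = (−4, 3), |OP|² = 81 and r² = 64.
Power of the point: PT² = |PO|² − r² = 17, so PT = √17.

√17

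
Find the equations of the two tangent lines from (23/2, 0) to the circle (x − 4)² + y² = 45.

2x + y = 23 and 2x − y = 23

Write the tangent as mx − y + (0 − m·(23/2)) = 0 and set its distance from the centre to 3√5:
(−15/2m − (0))² = 45(m² + 1)
m² − 4 = 0, so m = −2 or m = 2.
Through (23/2, 0) these give 2x + y = 23 and 2x − y = 23.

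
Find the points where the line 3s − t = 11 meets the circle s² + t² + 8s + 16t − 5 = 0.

Express t = 3s − 11 and substitute into the circle:
10s² − 10s − 60 = 0  ⟹  s² − s − 6 = 0
s = 3 or s = −2, giving (3, −2) and (−2, −17).

(−2, −17) and (3, −2)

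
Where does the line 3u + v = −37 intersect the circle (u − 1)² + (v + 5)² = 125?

From the line, v = −3u − 37. Substituting:
10u² + 190u + 900 = 0  ⟹  u² + 19u + 90 = 0
u = −9 or u = −10, giving (−9, −10) and (−10, −7).

(−10, −7) and (−9, −10)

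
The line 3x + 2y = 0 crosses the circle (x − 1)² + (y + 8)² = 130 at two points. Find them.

Express y = (−3x)/2 and substitute into the circle:
13x² − 104x − 260 = 0  ⟹  x² − 8x − 20 = 0
x = 10 or x = −2, giving (10, −15) and (−2, 3).

(−2, 3) and (10, −15)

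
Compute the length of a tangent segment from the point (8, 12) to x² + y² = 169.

With centre O = (0, 0), |OP|² = 208 and r² = 169.
By the tangent–radius right angle, tangent length = √(|PO|² − r²) = √39.

√39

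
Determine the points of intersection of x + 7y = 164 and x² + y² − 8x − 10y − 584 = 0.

Substitute y = (164 − x)/7:
50x² − 650x − 13200 = 0  ⟹  x² − 13x − 264 = 0
x = 24 or x = −11, giving (24, 20) and (−11, 25).

(−11, 25) and (24, 20)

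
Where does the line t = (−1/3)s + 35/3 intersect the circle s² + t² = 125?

(2, 11) and (5, 10)

Express t = (35 − s)/3 and substitute into the circle:
10s² − 70s + 100 = 0  ⟹  s² − 7s + 10 = 0
s = 5 or s = 2, giving (5, 10) and (2, 11).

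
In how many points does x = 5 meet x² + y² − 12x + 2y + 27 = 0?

2

d² = (1·6 + 0·(−1) − (5))² = 1; r² = 10.
Since d² < r², the line cuts the circle twice.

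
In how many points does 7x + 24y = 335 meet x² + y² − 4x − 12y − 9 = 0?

0

d² = (7·2 + 24·6 − (335))²/625 = 31329/625; r² = 49.
Since d² > r², the line lies outside the circle.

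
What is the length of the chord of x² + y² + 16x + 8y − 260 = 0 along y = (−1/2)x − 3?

16√5

Substitute y = (−6 − x)/2:
5x² + 60x − 1100 = 0  ⟹  x² + 12x − 220 = 0
x = 10 or x = −22, giving (10, −8) and (−22, 8).
Chord length = distance between (10, −8) and (−22, 8) = √1280 = 16√5.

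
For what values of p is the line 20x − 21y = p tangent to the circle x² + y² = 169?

p = −377 or p = 377

The line touches the circle iff its distance from (0, 0) is 13:
|20·0 − 21·0 − p| / √841 = 13
|p| = 13·29, so p = 377 or p = −377.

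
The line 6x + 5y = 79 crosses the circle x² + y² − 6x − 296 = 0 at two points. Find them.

(−1, 17) and (19, −7)

Express y = (79 − 6x)/5 and substitute into the circle:
61x² − 1098x − 1159 = 0  ⟹  x² − 18x − 19 = 0
x = 19 or x = −1, giving (19, −7) and (−1, 17).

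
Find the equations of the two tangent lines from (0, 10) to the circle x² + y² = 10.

3x + y = 10 and 3x − y = −10

Let a tangent through (0, 10) have slope m. Its distance from (0, 0) must equal √10:
[m·(0) − (−10)]² = 10(m² + 1)
m² − 9 = 0, so m = −3 or m = 3.
Through (0, 10) these give 3x + y = 10 and 3x − y = −10.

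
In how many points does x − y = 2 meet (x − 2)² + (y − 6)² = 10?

Substituting the line into the circle gives 2x² − 20x + 58 = 0.
Δ = 400 − 464 = −64.
No real roots: the line does not meet the circle.

0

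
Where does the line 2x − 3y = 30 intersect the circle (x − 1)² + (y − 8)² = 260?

(3, −8) and (15, 0)

From the line, y = (−30 + 2x)/3. Substituting:
13x² − 234x + 585 = 0  ⟹  x² − 18x + 45 = 0
x = 15 or x = 3, giving (15, 0) and (3, −8).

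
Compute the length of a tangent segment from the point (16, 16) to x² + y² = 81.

The centre is (0, 0) and r = 9. The square of the distance from P to the centre is 256 + 256 = 512.
By the tangent–radius right angle, tangent length = √(|PO|² − r²) = √431.

√431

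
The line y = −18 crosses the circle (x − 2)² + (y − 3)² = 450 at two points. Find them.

(−1, −18) and (5, −18)

Substitute y = −18:
x² − 4x − 5 = 0
x = 5 or x = −1, giving (5, −18) and (−1, −18).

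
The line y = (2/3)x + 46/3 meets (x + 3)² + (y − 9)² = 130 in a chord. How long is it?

6√13

The distance from (−3, 9) to the line is 13/√13, and r² = 130.
Half the chord is √(r² − d²) = √(117), so the full chord is 6√13.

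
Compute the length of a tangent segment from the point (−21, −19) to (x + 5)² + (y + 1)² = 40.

The centre is (−5, −1) and r = 2√10. The square of the distance from P to the centre is 256 + 324 = 580.
By the tangent–radius right angle, tangent length = √(|PO|² − r²) = √540 = 6√15.

6√15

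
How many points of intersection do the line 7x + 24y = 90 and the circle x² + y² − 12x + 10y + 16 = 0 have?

Substituting the line into the circle gives 625x² − 9852x + 38916 = 0.
Δ = 97061904 − 97290000 = −228096.
No real roots: the line does not meet the circle.

0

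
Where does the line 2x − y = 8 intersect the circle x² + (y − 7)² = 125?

Substitute y = 2x − 8:
5x² − 60x + 100 = 0  ⟹  x² − 12x + 20 = 0
x = 10 or x = 2, giving (10, 12) and (2, −4).

(2, −4) and (10, 12)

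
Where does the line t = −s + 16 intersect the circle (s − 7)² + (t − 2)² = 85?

Substitute t = −s + 16:
2s² − 42s + 160 = 0  ⟹  s² − 21s + 80 = 0
s = 16 or s = 5, giving (16, 0) and (5, 11).

(5, 11) and (16, 0)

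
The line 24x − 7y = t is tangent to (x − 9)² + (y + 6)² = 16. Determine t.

t = 158 or t = 358

Tangency holds when the distance from the centre (9, −6) to the line equals the radius 4:
|24·9 − 7·(−6) − t| / √625 = 4
|t − (258)| = 4·25, so t = 358 or t = 158.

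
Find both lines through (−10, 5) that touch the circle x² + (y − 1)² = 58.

7x + 3y = −55 and 3x − 7y = −65

Let a tangent through (−10, 5) have slope m. Its distance from (0, 1) must equal √58:
(10m − (−4))² = 58(m² + 1)
21m² + 40m − 21 = 0, so m = −7/3 or m = 3/7.
With m = −7/3: 7x + 3y = −55. With m = 3/7: 3x − 7y = −65.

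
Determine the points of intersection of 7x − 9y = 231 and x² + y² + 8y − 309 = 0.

(6, −21) and (15, −14)

Express y = (−231 + 7x)/9 and substitute into the circle:
130x² − 2730x + 11700 = 0  ⟹  x² − 21x + 90 = 0
x = 15 or x = 6, giving (15, −14) and (6, −21).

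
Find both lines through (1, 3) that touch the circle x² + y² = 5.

Let a tangent through (1, 3) have slope m. Its distance from (0, 0) must equal √5:
(−1m − (−3))² = 5(m² + 1)
2m² + 3m − 2 = 0, so m = 1/2 or m = −2.
With m = 1/2: x − 2y = −5. With m = −2: 2x + y = 5.

x − 2y = −5 and 2x + y = 5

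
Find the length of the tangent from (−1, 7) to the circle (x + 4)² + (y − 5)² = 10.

Centre (−4, 5), r² = 10. |PO|² = (3)² + (2)² = 13.
Power of the point: PT² = |PO|² − r² = 3, so PT = √3.

√3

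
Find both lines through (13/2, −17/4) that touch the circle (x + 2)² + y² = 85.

Let a tangent through (13/2, −17/4) have slope m. Its distance from (−2, 0) must equal √85:
(−17/2m − (17/4))² = 85(m² + 1)
12m² − 68m + 63 = 0, so m = 9/2 or m = 7/6.
Through (13/2, −17/4) these give 9x − 2y = 67 and 7x − 6y = 71.

9x − 2y = 67 and 7x − 6y = 71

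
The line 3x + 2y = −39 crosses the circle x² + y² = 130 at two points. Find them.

From the line, y = (−39 − 3x)/2. Substituting:
13x² + 234x + 1001 = 0  ⟹  x² + 18x + 77 = 0
x = −7 or x = −11, giving (−7, −9) and (−11, −3).

(−11, −3) and (−7, −9)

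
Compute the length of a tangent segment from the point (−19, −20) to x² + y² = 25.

With centre O = (0, 0), |OP|² = 761 and r² = 25.
By the tangent–radius right angle, tangent length = √(|PO|² − r²) = √736 = 4√46.

4√46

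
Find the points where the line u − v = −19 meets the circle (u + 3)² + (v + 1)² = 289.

Express v = u + 19 and substitute into the circle:
2u² + 46u + 120 = 0  ⟹  u² + 23u + 60 = 0
u = −3 or u = −20, giving (−3, 16) and (−20, −1).

(−20, −1) and (−3, 16)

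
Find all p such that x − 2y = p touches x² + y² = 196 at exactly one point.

p = ±14√5

Tangency holds when the distance from the centre (0, 0) to the line equals the radius 14:
|1·0 − 2·0 − p| / √5 = 14
|p| = 14√5.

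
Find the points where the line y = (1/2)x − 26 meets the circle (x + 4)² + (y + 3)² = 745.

(−8, −30) and (20, −16)

Substitute y = (−52 + x)/2:
5x² − 60x − 800 = 0  ⟹  x² − 12x − 160 = 0
x = 20 or x = −8, giving (20, −16) and (−8, −30).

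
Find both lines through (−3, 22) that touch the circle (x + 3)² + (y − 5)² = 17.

Let a tangent through (−3, 22) have slope m. Its distance from (−3, 5) must equal √17:
[m·(0) − (−17)]² = 17(m² + 1)
m² − 16 = 0, so m = −4 or m = 4.
With m = −4: 4x + y = 10. With m = 4: 4x − y = −34.

4x + y = 10 and 4x − y = −34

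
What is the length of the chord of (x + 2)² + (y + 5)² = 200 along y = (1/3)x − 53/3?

Centre (−2, −5), r² = 200. Perpendicular distance d from centre to line = |−40| / √10 = 40/√10.
Chord = 2√(r² − d²) = 2·√(40) = 4√10.

4√10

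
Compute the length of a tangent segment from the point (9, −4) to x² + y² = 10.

√87

With centre O = (0, 0), |OP|² = 97 and r² = 10.
The tangent meets the radius at right angles, so tangent² = |PO|² − r² = 97 − 10 = 87.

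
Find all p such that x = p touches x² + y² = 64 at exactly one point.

Tangency holds when the distance from the centre (0, 0) to the line equals the radius 8:
|1·0 + 0·0 − p| / √1 = 8
|p| = 8, so p = 8 or p = −8.

p = −8 or p = 8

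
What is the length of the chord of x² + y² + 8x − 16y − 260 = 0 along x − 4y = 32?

4√17

Centre (−4, 8), r² = 340. Perpendicular distance d from centre to line = |−68| / √17 = 68/√17.
Chord = 2√(r² − d²) = 2·√(68) = 4√17.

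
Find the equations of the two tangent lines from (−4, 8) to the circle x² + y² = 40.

3x − y = −20 and x + 3y = 20

A line y − (8) = m(x − (−4)) is tangent when its distance from (0, 0) is 2√10:
[m·(4) − (−8)]² = 40(m² + 1)
3m² − 8m − 3 = 0, so m = 3 or m = −1/3.
With m = 3: 3x − y = −20. With m = −1/3: x + 3y = 20.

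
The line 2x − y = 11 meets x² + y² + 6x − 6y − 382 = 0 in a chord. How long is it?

The distance from (−3, 3) to the line is 20/√5, and r² = 400.
Half the chord is √(r² − d²) = √(320), so the full chord is 16√5.

16√5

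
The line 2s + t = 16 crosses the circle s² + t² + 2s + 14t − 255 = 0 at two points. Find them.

From the line, t = −2s + 16. Substituting:
5s² − 90s + 225 = 0  ⟹  s² − 18s + 45 = 0
s = 15 or s = 3, giving (15, −14) and (3, 10).

(3, 10) and (15, −14)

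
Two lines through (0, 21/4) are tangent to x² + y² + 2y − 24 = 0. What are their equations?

Write the tangent as mx − y + (21/4 − m·(0)) = 0 and set its distance from the centre to 5:
(0m − (−25/4))² = 25(m² + 1)
16m² − 9 = 0, so m = −3/4 or m = 3/4.
With m = −3/4: 3x + 4y = 21. With m = 3/4: 3x − 4y = −21.

3x + 4y = 21 and 3x − 4y = −21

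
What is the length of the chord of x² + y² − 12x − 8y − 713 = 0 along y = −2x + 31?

The distance from (6, 4) to the line is 15/√5, and r² = 765.
Chord = 2√(r² − d²) = 2·√(720) = 24√5.

24√5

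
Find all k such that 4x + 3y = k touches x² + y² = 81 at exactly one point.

For a tangent, require d(centre, line) = r = 9.
|4·0 + 3·0 − k| / √25 = 9
|k| = 9·5, so k = 45 or k = −45.

k = −45 or k = 45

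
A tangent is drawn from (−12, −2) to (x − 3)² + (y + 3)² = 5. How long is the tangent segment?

Centre (3, −3), r² = 5. |PO|² = (−15)² + (1)² = 226.
The tangent meets the radius at right angles, so tangent² = |PO|² − r² = 226 − 5 = 221.

√221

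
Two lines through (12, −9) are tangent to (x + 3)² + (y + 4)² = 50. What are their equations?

x + y = 3 and x − 7y = 75

Write the tangent as mx − y + (−9 − m·(12)) = 0 and set its distance from the centre to 5√2:
[m·(−15) − (5)]² = 50(m² + 1)
7m² + 6m − 1 = 0, so m = −1 or m = 1/7.
With m = −1: x + y = 3. With m = 1/7: x − 7y = 75.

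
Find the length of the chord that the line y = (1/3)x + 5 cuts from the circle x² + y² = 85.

5√10

Substitute y = (15 + x)/3:
10x² + 30x − 540 = 0  ⟹  x² + 3x − 54 = 0
x = 6 or x = −9, giving (6, 7) and (−9, 2).
Chord length = distance between (6, 7) and (−9, 2) = √250 = 5√10.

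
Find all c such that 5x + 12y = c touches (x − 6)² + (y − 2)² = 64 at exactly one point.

The line touches the circle iff its distance from (6, 2) is 8:
|5·6 + 12·2 − c| / √169 = 8
|c − (54)| = 8·13, so c = 158 or c = −50.

c = −50 or c = 158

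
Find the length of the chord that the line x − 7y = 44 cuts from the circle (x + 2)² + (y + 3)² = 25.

The distance from (−2, −3) to the line is 25/√50, and r² = 25.
Chord = 2√(r² − d²) = 2·√(25/2) = 5√2.

5√2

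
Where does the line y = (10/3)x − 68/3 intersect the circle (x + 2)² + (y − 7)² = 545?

Express y = (−68 + 10x)/3 and substitute into the circle:
109x² − 1744x + 3052 = 0  ⟹  x² − 16x + 28 = 0
x = 14 or x = 2, giving (14, 24) and (2, −16).

(2, −16) and (14, 24)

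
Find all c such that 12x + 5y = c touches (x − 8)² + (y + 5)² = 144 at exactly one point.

c = −85 or c = 227

The line touches the circle iff its distance from (8, −5) is 12:
|12·8 + 5·(−5) − c| / √169 = 12
|c − (71)| = 12·13, so c = 227 or c = −85.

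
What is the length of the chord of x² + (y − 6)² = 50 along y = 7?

Express y = 7 and substitute into the circle:
x² − 49 = 0
x = 7 or x = −7, giving (7, 7) and (−7, 7).
Chord length = distance between (7, 7) and (−7, 7) = √196 = 14.

14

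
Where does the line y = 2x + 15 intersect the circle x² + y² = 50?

(−7, 1) and (−5, 5)

From the line, y = 2x + 15. Substituting:
5x² + 60x + 175 = 0  ⟹  x² + 12x + 35 = 0
x = −5 or x = −7, giving (−5, 5) and (−7, 1).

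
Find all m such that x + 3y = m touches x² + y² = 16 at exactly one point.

The line touches the circle iff its distance from (0, 0) is 4:
|1·0 + 3·0 − m| / √10 = 4
|m| = 4√10.

m = ±4√10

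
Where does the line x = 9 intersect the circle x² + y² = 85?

The line gives x = 9. Substituting into the circle:
y² − 4 = 0
y = 2 or y = −2, giving (9, 2) and (9, −2).

(9, −2) and (9, 2)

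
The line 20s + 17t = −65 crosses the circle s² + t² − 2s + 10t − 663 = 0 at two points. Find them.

From the line, t = (−65 − 20s)/17. Substituting:
689s² − 1378s − 198432 = 0  ⟹  s² − 2s − 288 = 0
s = 18 or s = −16, giving (18, −25) and (−16, 15).

(−16, 15) and (18, −25)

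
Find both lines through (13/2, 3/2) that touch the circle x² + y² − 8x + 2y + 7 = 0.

x + 3y = 11 and 3x + y = 21

Write the tangent as mx − y + (3/2 − m·(13/2)) = 0 and set its distance from the centre to √10:
(−5/2m − (−5/2))² = 10(m² + 1)
3m² + 10m + 3 = 0, so m = −1/3 or m = −3.
Through (13/2, 3/2) these give x + 3y = 11 and 3x + y = 21.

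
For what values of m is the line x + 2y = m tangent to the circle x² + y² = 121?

Tangency holds when the distance from the centre (0, 0) to the line equals the radius 11:
|1·0 + 2·0 − m| / √5 = 11
|m| = 11√5.

m = ±11√5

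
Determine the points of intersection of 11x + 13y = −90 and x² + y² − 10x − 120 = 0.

(−7, −1) and (6, −12)

From the line, y = (−90 − 11x)/13. Substituting:
290x² + 290x − 12180 = 0  ⟹  x² + x − 42 = 0
x = 6 or x = −7, giving (6, −12) and (−7, −1).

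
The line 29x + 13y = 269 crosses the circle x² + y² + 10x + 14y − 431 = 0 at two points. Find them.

Substitute y = (269 − 29x)/13:
1010x² − 19190x + 48480 = 0  ⟹  x² − 19x + 48 = 0
x = 16 or x = 3, giving (16, −15) and (3, 14).

(3, 14) and (16, −15)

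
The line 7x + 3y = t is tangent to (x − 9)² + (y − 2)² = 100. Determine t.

Tangency holds when the distance from the centre (9, 2) to the line equals the radius 10:
|7·9 + 3·2 − t| / √58 = 10
|t − (69)| = 10√58.

t = 69 ± 10√58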